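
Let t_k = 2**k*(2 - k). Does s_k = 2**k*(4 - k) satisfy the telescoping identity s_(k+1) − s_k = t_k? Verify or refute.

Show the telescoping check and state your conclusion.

valid (s_(k+1) − s_k reduces to t_k)

s_(k+1) = 2**(k + 1)*(3 - k)
s_(k+1) − s_k = 2**k*(2 - k)
(s_(k+1) − s_k) − t_k = 0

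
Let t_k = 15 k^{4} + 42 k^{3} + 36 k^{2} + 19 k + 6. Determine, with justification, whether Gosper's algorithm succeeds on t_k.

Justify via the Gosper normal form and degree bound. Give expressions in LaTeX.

Yes. s_k = k \left(3 k^{4} + 3 k^{3} - 4 k^{2} + 2 k + 2\right).

r(k) = (15*k**4 + 102*k**3 + 252*k**2 + 277*k + 118)/(15*k**4 + 42*k**3 + 36*k**2 + 19*k + 6) after simplifying.
Factor: A=1; B=1; C=k**4 + 14*k**3/5 + 12*k**2/5 + 19*k/15 + 2/5.
Need (1)·f(k+1) − (1)·f(k) = k**4 + 14*k**3/5 + 12*k**2/5 + 19*k/15 + 2/5.
deg f ≤ 5 (via 0,0,4).
Coefficient equations give f(k) = k*(3*k**4 + 3*k**3 - 4*k**2 + 2*k + 2)/15.
Then R = B(k−1)f/C = k*(3*k**4 + 3*k**3 - 4*k**2 + 2*k + 2)/(15*k**4 + 42*k**3 + 36*k**2 + 19*k + 6), so s_k = R(k)·t_k = k*(3*k**4 + 3*k**3 - 4*k**2 + 2*k + 2).
s_(k+1) − s_k = 15*k**4 + 42*k**3 + 36*k**2 + 19*k + 6 = t_k.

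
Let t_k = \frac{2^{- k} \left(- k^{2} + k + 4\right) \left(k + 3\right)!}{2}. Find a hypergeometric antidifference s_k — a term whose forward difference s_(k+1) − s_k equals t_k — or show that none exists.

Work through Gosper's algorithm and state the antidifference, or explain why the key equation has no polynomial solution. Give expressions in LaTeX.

Step 1: r(k) = (k**3 + 5*k**2 - 16)/(2*(k**2 - k - 4)).
Take A(k)=k/2 + 2, B(k)=1, C(k)=k**2 - k - 4.
f must satisfy (k/2 + 2)·f(k+1) − (1)·f(k) = k**2 - k - 4.
From deg A=1, deg B=0, deg C=2: d=1.
Solving with deg f ≤ 1: f(k) = 2*(k - 4).
R(k) = B(k−1)·f(k)/C(k) = 2*(k - 4)/(k**2 - k - 4); s_k = R·t_k = -(k - 4)*factorial(k + 3)/2**k.
Check: Δs_k = (-k**2 + k + 4)*factorial(k + 3)/(2*2**k). ✓

s_k = - 2^{- k} \left(k - 4\right) \left(k + 3\right)!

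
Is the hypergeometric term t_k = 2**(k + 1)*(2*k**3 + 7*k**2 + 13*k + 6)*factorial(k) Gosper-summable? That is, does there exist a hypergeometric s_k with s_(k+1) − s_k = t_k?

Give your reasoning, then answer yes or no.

r(k) = 2*(2*k**4 + 15*k**3 + 46*k**2 + 61*k + 28)/(2*k**3 + 7*k**2 + 13*k + 6) after simplifying.
A = 2*k + 2, B = 1, C = k**3 + 7*k**2/2 + 13*k/2 + 3.
Solve (2*k + 2)·f(k+1) − (1)·f(k) = k**3 + 7*k**2/2 + 13*k/2 + 3.
From deg A=1, deg B=0, deg C=3: d=2.
A polynomial solution: f(k) = (k**2 + k + 2)/2.
So s_k = (B(k−1)f/C)·t_k = ((k**2 + k + 2)/(2*k**3 + 7*k**2 + 13*k + 6))·t_k = 2**(k + 1)*(k**2 + k + 2)*factorial(k).
Δs = 2**(k + 1)*(2*k**3 + 7*k**2 + 13*k + 6)*factorial(k), as required.

Yes. s_k = 2**(k + 1)*(k**2 + k + 2)*factorial(k).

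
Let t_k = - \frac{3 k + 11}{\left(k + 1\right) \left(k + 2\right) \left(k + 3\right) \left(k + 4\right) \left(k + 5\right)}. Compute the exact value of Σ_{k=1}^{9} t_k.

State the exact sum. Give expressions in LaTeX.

Ratio r(k) = (k + 1)*(3*k + 14)/((k + 6)*(3*k + 11)).
So A=k + 1 and B=k + 6, with C=k + 11/3.
f must satisfy (k + 1)·f(k+1) − (k + 5)·f(k) = k + 11/3.
d = 4 from the (1,1,1) case.
Solving with deg f ≤ 4: f(k) = k*(k + 3)*(k**2 + 7*k + 14)/24.
Get s_k = R·t_k = k*(-k**2 - 7*k - 14)/(8*(k**3 + 7*k**2 + 14*k + 8)) with R(k) = B(k−1)f(k)/C(k) = k*(k + 3)*(k + 5)*(k**2 + 7*k + 14)/(8*(3*k + 11)).
Δs = (-3*k - 11)/(k**5 + 15*k**4 + 85*k**3 + 225*k**2 + 274*k + 120), as required.
Sum = s_(10) − s_(1); s_(10) = -115/924, s_(1) = -11/120 ⇒ -101/3080.

Σ = -101/3080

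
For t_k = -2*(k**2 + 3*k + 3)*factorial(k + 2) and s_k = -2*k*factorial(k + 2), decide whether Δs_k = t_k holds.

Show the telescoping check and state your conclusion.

valid (s_(k+1) − s_k reduces to t_k)

s_(k+1) = -2*(k + 1)*factorial(k + 3)
s_(k+1) − s_k = -2*(k**2 + 3*k + 3)*factorial(k + 2)
(s_(k+1) − s_k) − t_k = 0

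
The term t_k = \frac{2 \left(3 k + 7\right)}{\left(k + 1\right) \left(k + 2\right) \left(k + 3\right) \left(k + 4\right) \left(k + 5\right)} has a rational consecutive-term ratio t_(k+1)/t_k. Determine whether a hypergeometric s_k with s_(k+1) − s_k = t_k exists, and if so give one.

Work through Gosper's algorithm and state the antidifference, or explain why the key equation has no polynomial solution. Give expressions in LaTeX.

s_k = \frac{k \left(k^{2} + 8 k + 19\right)}{6 \left(k^{3} + 8 k^{2} + 19 k + 12\right)}

r(k) = (k + 1)*(3*k + 10)/((k + 6)*(3*k + 7)) after simplifying.
So A=k + 1 and B=k + 6, with C=k + 7/3.
Solve (k + 1)·f(k+1) − (k + 5)·f(k) = k + 7/3.
d = 4 from the (1,1,1) case.
Solve for f: f(k) = k*(k + 2)*(k**2 + 8*k + 19)/36 (degree 4 ≤ 4).
So s_k = (B(k−1)f/C)·t_k = (k*(k + 2)*(k + 5)*(k**2 + 8*k + 19)/(12*(3*k + 7)))·t_k = k*(k**2 + 8*k + 19)/(6*(k**3 + 8*k**2 + 19*k + 12)).
s_(k+1) − s_k = 2*(3*k + 7)/(k**5 + 15*k**4 + 85*k**3 + 225*k**2 + 274*k + 120) = t_k.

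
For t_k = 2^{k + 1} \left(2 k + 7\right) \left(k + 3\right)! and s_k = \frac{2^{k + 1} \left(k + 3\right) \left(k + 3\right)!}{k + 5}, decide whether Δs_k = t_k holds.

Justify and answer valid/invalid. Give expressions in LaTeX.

s_(k+1) = 2**(k + 2)*(k + 4)*factorial(k + 4)/(k + 6)
s_(k+1) − s_k = 2**(k + 1)*(2*k**3 + 25*k**2 + 103*k + 142)*factorial(k + 3)/((k + 5)*(k + 6))
(s_(k+1) − s_k) − t_k = -2**(k + 2)*(2*k**2 + 17*k + 34)*factorial(k + 3)/((k + 5)*(k + 6))

Invalid: residual - \frac{2^{k + 2} \left(2 k^{2} + 17 k + 34\right) \left(k + 3\right)!}{\left(k + 5\right) \left(k + 6\right)} ≠ 0.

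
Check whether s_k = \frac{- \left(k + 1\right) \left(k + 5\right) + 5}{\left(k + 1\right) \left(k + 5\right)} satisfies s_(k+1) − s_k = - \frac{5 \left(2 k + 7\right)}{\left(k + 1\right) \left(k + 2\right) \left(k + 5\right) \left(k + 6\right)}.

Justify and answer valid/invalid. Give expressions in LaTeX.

valid (s_(k+1) − s_k reduces to t_k)

s_(k+1) = (-(k + 2)*(k + 6) + 5)/((k + 2)*(k + 6))
s_(k+1) − s_k = 5*(-2*k - 7)/(k**4 + 14*k**3 + 65*k**2 + 112*k + 60)
(s_(k+1) − s_k) − t_k = 0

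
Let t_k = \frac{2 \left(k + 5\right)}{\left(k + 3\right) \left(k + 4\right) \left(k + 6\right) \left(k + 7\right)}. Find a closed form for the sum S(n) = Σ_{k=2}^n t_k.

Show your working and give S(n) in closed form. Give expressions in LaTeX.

S(n) = \frac{n^{2} + 11 n - 12}{40 \left(n^{2} + 11 n + 28\right)}

The ratio is (k + 3)*(k + 6)**2/((k + 5)**2*(k + 8)).
Take A(k)=k + 3, B(k)=k + 8, C(k)=k**2 + 10*k + 25.
f must satisfy (k + 3)·f(k+1) − (k + 7)·f(k) = k**2 + 10*k + 25.
Degrees (1,1,2) ⇒ d ≤ 4.
A polynomial solution: f(k) = k*(k + 4)*(k + 5)*(k + 9)/36.
Then R = B(k−1)f/C = k*(k + 4)*(k + 7)*(k + 9)/(36*(k + 5)), so s_k = R(k)·t_k = k*(k + 9)/(18*(k**2 + 9*k + 18)).
Δs = 2*(k + 5)/(k**4 + 20*k**3 + 145*k**2 + 450*k + 504), as required.
Telescope: S(n) = s_(n+1) − s_(2) = (n**2 + 11*n + 10)/(18*(n**2 + 11*n + 28)) − (11/360) = (n**2 + 11*n - 12)/(40*(n**2 + 11*n + 28)).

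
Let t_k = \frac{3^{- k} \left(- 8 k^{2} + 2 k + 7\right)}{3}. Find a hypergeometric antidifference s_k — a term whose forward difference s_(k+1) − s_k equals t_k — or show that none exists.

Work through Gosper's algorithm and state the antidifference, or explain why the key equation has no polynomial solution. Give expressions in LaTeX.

s_k = 3^{- k} k \left(4 k + 3\right)

The ratio is (8*k**2 + 14*k - 1)/(3*(8*k**2 - 2*k - 7)).
A = 1/3, B = 1, C = k**2 - k/4 - 7/8.
Key eq: (1/3)·f(k+1) = (1)·f(k) + (k**2 - k/4 - 7/8).
Degrees (0,0,2) ⇒ d ≤ 2.
Solve for f: f(k) = -3*k*(4*k + 3)/8 (degree 2 ≤ 2).
Then R = B(k−1)f/C = -3*k*(4*k + 3)/(8*k**2 - 2*k - 7), so s_k = R(k)·t_k = k*(4*k + 3)/3**k.
Verify: (-8*k**2 + 2*k + 7)/(3*3**k) matches t_k.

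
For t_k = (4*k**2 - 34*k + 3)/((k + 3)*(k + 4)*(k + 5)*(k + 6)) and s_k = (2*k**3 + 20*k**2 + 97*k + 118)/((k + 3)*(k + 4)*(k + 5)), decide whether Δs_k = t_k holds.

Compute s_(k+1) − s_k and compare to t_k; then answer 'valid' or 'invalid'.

s_(k+1) = (97*k + 2*(k + 1)**3 + 20*(k + 1)**2 + 215)/((k + 4)*(k + 5)*(k + 6))
s_(k+1) − s_k = (4*k**2 - 34*k + 3)/(k**4 + 18*k**3 + 119*k**2 + 342*k + 360)
(s_(k+1) − s_k) − t_k = 0

valid; difference matches t_k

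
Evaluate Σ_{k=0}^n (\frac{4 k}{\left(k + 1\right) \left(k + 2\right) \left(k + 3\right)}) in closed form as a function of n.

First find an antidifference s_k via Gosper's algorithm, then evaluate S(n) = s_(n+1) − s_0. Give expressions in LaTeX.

S(n) = \frac{n \left(n + 1\right)}{n^{2} + 5 n + 6}

t_(k+1)/t_k = (k + 1)**2/(k*(k + 4)).
So A=k + 1 and B=k + 4, with C=k.
Key eq: (k + 1)·f(k+1) = (k + 3)·f(k) + (k).
Bound: deg f ≤ 2.
Coefficient equations give f(k) = k*(k - 1)/4.
So s_k = (B(k−1)f/C)·t_k = ((k - 1)*(k + 3)/4)·t_k = k*(k - 1)/((k + 1)*(k + 2)).
Check: Δs_k = 4*k/(k**3 + 6*k**2 + 11*k + 6). ✓
Telescope: S(n) = s_(n+1) − s_(0) = n*(n + 1)/(n**2 + 5*n + 6) − (0) = n*(n + 1)/(n**2 + 5*n + 6).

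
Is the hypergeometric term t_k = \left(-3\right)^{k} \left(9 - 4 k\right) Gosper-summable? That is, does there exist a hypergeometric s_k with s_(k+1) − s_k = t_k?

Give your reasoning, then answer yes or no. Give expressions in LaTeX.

Yes. s_k = \left(-3\right)^{k} \left(k - 3\right).

r(k) = 3*(5 - 4*k)/(4*k - 9) after simplifying.
Factor: A=-3; B=1; C=k - 9/4.
Set up (-3)·f(k+1) − (1)·f(k) − (k - 9/4) = 0.
Degrees (0,0,1) ⇒ d ≤ 1.
Coefficient equations give f(k) = -(k - 3)/4.
So s_k = (B(k−1)f/C)·t_k = (-(k - 3)/(4*k - 9))·t_k = (-3)**k*(k - 3).
Check: Δs_k = (-3)**k*(9 - 4*k). ✓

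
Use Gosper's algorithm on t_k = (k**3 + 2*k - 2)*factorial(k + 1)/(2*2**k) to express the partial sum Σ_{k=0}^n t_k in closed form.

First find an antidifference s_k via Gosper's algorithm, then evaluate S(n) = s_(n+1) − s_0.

S(n) = 2**(-n - 1)*(2**(n + 1) + n**4*factorial(n) + 3*n**3*factorial(n) - 6*n*factorial(n) - 4*factorial(n))

Compute t_(k+1)/t_k: get (k + 2)*(2*k + (k + 1)**3)/(2*(k**3 + 2*k - 2)).
Gosper form: A/B · C(k+1)/C(k) with A=k/2 + 1, B=1, C=k**3 + 2*k - 2.
Set up (k/2 + 1)·f(k+1) − (1)·f(k) − (k**3 + 2*k - 2) = 0.
Bound: deg f ≤ 2.
A polynomial solution: f(k) = 2*(k**2 - 2*k - 1).
R(k) = B(k−1)·f(k)/C(k) = 2*(k**2 - 2*k - 1)/(k**3 + 2*k - 2); s_k = R·t_k = (k**2 - 2*k - 1)*factorial(k + 1)/2**k.
Δs = (k**3 + 2*k - 2)*factorial(k + 1)/(2*2**k), as required.
Σ_(k=0)^n t_k = s_(n+1) − s_(0) = (2**(-n - 1)*(n**2 - 2)*factorial(n + 2)) − (-1), i.e. 2**(-n - 1)*(2**(n + 1) + n**4*factorial(n) + 3*n**3*factorial(n) - 6*n*factorial(n) - 4*factorial(n)).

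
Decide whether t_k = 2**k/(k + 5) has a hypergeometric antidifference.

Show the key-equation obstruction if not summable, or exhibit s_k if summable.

No — key equation has no polynomial f.

r(k) = 2*(k + 5)/(k + 6) after simplifying.
Gosper form: A/B · C(k+1)/C(k) with A=2*k + 10, B=k + 6, C=1.
Need (2*k + 10)·f(k+1) − (k + 5)·f(k) = 1.
deg f ≤ -1 (via 1,1,0).
d = -1 < 0 ⇒ no nonzero polynomial f; not summable.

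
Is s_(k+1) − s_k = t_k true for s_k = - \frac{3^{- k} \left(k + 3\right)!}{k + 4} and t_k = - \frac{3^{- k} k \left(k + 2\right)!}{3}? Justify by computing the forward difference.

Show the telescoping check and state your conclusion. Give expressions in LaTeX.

s_(k+1) = -factorial(k + 4)/(3*3**k*(k + 5))
s_(k+1) − s_k = -(k**2 + 5*k + 1)*factorial(k + 3)/(3*3**k*(k + 4)*(k + 5))
(s_(k+1) − s_k) − t_k = (k**2 + 4*k - 3)*factorial(k + 2)/(3*3**k*(k + 4)*(k + 5))

Invalid: residual \frac{3^{- k} \left(k^{2} + 4 k - 3\right) \left(k + 2\right)!}{3 \left(k + 4\right) \left(k + 5\right)} ≠ 0.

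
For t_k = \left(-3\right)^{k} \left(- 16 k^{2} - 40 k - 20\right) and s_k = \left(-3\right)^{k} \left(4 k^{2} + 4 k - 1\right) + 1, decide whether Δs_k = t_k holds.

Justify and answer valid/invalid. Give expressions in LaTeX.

s_(k+1) = (-3)**(k + 1)*(4*k + 4*(k + 1)**2 + 3) + 1
s_(k+1) − s_k = (-3)**k*(-16*k**2 - 40*k - 20)
(s_(k+1) − s_k) − t_k = 0

valid (s_(k+1) − s_k reduces to t_k)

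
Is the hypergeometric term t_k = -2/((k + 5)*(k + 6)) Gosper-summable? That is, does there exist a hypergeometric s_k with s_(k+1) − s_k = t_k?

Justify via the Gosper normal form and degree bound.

Yes. s_k = -2*k/(5*k + 25).

t_(k+1)/t_k = (k + 5)/(k + 7).
Factor: A=k + 5; B=k + 7; C=1.
Key eq: (k + 5)·f(k+1) = (k + 6)·f(k) + (1).
d = 1 from the (1,1,0) case.
Coefficient equations give f(k) = k/5.
Get s_k = R·t_k = -2*k/(5*k + 25) with R(k) = B(k−1)f(k)/C(k) = k*(k + 6)/5.
Δs = -2/(k**2 + 11*k + 30), as required.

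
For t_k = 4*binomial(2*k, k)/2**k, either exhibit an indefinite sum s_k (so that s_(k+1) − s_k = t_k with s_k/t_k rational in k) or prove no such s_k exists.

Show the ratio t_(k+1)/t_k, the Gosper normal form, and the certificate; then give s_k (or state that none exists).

not Gosper-summable; s_k does not exist

Step 1: r(k) = (2*k + 1)/(k + 1).
So A=2*k + 1 and B=k + 1, with C=1.
Key eq: (2*k + 1)·f(k+1) = (k)·f(k) + (1).
deg f ≤ -1 (via 1,1,0).
Negative degree bound (-1): no f exists, t_k not Gosper-summable.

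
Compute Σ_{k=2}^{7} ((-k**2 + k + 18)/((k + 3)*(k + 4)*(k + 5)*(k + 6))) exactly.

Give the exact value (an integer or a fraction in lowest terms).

Σ = 361/30030

Ratio r(k) = (k + 3)*(k - (k + 1)**2 + 19)/((k + 7)*(-k**2 + k + 18)).
Factor: A=k + 3; B=k + 7; C=k**2 - k - 18.
Need (k + 3)·f(k+1) − (k + 6)·f(k) = k**2 - k - 18.
From deg A=1, deg B=1, deg C=2: d=3.
Solve for f: f(k) = -k*(k**2 + 42*k + 137)/30 (degree 3 ≤ 3).
So s_k = (B(k−1)f/C)·t_k = (-k*(k + 6)*(k**2 + 42*k + 137)/(30*(k**2 - k - 18)))·t_k = k*(k**2 + 42*k + 137)/(30*(k + 3)*(k + 4)*(k + 5)).
s_(k+1) − s_k = (-k**2 + k + 18)/(k**4 + 18*k**3 + 119*k**2 + 342*k + 360) = t_k.
Evaluate s at k=8 and k=2: 179/2145 and 1/14; difference 361/30030.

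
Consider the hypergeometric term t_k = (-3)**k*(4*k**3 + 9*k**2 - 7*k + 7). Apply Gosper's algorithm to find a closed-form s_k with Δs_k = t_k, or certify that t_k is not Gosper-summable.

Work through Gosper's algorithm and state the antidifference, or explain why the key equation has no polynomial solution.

s_k = (-3)**k*(-k**3 + 4*k - 4)

The ratio is 3*(7*k - 4*(k + 1)**3 - 9*(k + 1)**2)/(4*k**3 + 9*k**2 - 7*k + 7).
Gosper form: A/B · C(k+1)/C(k) with A=-3, B=1, C=k**3 + 9*k**2/4 - 7*k/4 + 7/4.
f must satisfy (-3)·f(k+1) − (1)·f(k) = k**3 + 9*k**2/4 - 7*k/4 + 7/4.
d = 3 from the (0,0,3) case.
Match coefficients ⇒ f(k) = -(k**3 - 4*k + 4)/4.
So s_k = (B(k−1)f/C)·t_k = (-(k**3 - 4*k + 4)/(4*k**3 + 9*k**2 - 7*k + 7))·t_k = (-3)**k*(-k**3 + 4*k - 4).
s_(k+1) − s_k = (-3)**k*(k**3 - 16*k + 3*(k + 1)**3 + 4) = t_k.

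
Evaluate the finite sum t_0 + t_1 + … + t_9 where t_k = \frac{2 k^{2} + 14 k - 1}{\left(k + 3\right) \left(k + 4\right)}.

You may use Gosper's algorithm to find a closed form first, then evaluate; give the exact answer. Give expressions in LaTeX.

t_(k+1)/t_k = (k + 3)*(14*k + 2*(k + 1)**2 + 13)/((k + 5)*(2*k**2 + 14*k - 1)).
Gosper form: A/B · C(k+1)/C(k) with A=k + 3, B=k + 5, C=k**2 + 7*k - 1/2.
Solve (k + 3)·f(k+1) − (k + 4)·f(k) = k**2 + 7*k - 1/2.
Degrees (1,1,2) ⇒ d ≤ 2.
Solve for f: f(k) = k*(6*k - 7)/6 (degree 2 ≤ 2).
Get s_k = R·t_k = k*(6*k - 7)/(3*(k + 3)) with R(k) = B(k−1)f(k)/C(k) = k*(k + 4)*(6*k - 7)/(3*(2*k**2 + 14*k - 1)).
s_(k+1) − s_k = (2*k**2 + 14*k - 1)/(k**2 + 7*k + 12) = t_k.
Σ_(k=0)^(9) t_k = s_(10) − s_(0) = 530/39 − (0) = 530/39.

Σ = 530/39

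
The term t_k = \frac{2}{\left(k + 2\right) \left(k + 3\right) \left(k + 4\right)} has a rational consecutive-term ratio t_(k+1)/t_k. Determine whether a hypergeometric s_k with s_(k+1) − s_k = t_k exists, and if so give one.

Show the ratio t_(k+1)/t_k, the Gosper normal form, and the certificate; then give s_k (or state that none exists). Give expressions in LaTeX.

t_(k+1)/t_k = (k + 2)/(k + 5).
Gosper form: A/B · C(k+1)/C(k) with A=k + 2, B=k + 5, C=1.
Set up (k + 2)·f(k+1) − (k + 4)·f(k) − (1) = 0.
From deg A=1, deg B=1, deg C=0: d=2.
A polynomial solution: f(k) = k*(k + 5)/12.
Then R = B(k−1)f/C = k*(k + 4)*(k + 5)/12, so s_k = R(k)·t_k = k*(k + 5)/(6*(k + 2)*(k + 3)).
Verify: 2/(k**3 + 9*k**2 + 26*k + 24) matches t_k.

s_k = \frac{k \left(k + 5\right)}{6 \left(k + 2\right) \left(k + 3\right)}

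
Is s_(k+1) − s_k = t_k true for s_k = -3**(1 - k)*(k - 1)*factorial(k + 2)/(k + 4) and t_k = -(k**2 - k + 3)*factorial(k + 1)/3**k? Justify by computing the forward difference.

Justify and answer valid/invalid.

s_(k+1) = -k*factorial(k + 3)/(3**k*(k + 5))
s_(k+1) − s_k = -(k**3 + 4*k**2 + 15)*factorial(k + 2)/(3**k*(k + 4)*(k + 5))
(s_(k+1) − s_k) − t_k = 2*(k**3 + 3*k**2 - 4*k + 15)*factorial(k + 1)/(3**k*(k + 4)*(k + 5))

Invalid: residual 2*(k**3 + 3*k**2 - 4*k + 15)*factorial(k + 1)/(3**k*(k + 4)*(k + 5)) ≠ 0.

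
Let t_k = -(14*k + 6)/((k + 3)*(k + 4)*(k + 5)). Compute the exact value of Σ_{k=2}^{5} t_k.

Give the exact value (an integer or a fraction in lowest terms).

Σ = -8/15

Step 1: r(k) = (k + 3)*(7*k + 10)/((k + 6)*(7*k + 3)).
Take A(k)=k + 3, B(k)=k + 6, C(k)=k + 3/7.
f must satisfy (k + 3)·f(k+1) − (k + 5)·f(k) = k + 3/7.
deg f ≤ 2 (via 1,1,1).
A polynomial solution: f(k) = k**2/7.
So s_k = (B(k−1)f/C)·t_k = (k**2*(k + 5)/(7*k + 3))·t_k = -2*k**2/(k**2 + 7*k + 12).
Verify: 2*(-7*k - 3)/(k**3 + 12*k**2 + 47*k + 60) matches t_k.
Sum = s_(6) − s_(2); s_(6) = -4/5, s_(2) = -4/15 ⇒ -8/15.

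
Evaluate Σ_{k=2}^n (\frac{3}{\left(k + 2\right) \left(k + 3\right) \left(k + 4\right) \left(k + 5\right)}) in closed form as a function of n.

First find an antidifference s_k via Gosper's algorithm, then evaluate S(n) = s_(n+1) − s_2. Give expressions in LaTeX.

Compute t_(k+1)/t_k: get (k + 2)/(k + 6).
So A=k + 2 and B=k + 6, with C=1.
f must satisfy (k + 2)·f(k+1) − (k + 5)·f(k) = 1.
deg f ≤ 3 (via 1,1,0).
Coefficient equations give f(k) = k*(k**2 + 9*k + 26)/72.
R(k) = B(k−1)·f(k)/C(k) = k*(k + 5)*(k**2 + 9*k + 26)/72; s_k = R·t_k = k*(k**2 + 9*k + 26)/(24*(k + 2)*(k + 3)*(k + 4)).
Verify: 3/(k**4 + 14*k**3 + 71*k**2 + 154*k + 120) matches t_k.
Evaluate: s_(n+1) = (n**3 + 12*n**2 + 47*n + 36)/(24*(n**3 + 12*n**2 + 47*n + 60)); subtract s_(2) = 1/30 ⇒ S(n) = (n**3 + 12*n**2 + 47*n - 60)/(120*(n**3 + 12*n**2 + 47*n + 60)).

S(n) = \frac{n^{3} + 12 n^{2} + 47 n - 60}{120 \left(n^{3} + 12 n^{2} + 47 n + 60\right)}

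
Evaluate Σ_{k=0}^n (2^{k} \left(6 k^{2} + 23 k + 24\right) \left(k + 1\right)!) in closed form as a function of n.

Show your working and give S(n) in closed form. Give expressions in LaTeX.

The ratio is 2*(6*k**3 + 47*k**2 + 123*k + 106)/(6*k**2 + 23*k + 24).
Factor: A=2*k + 4; B=1; C=k**2 + 23*k/6 + 4.
Solve (2*k + 4)·f(k+1) − (1)·f(k) = k**2 + 23*k/6 + 4.
deg f ≤ 1 (via 1,0,2).
Solving with deg f ≤ 1: f(k) = (3*k + 4)/6.
Certificate R = B(k−1)f/C = (3*k + 4)/(6*k**2 + 23*k + 24) gives s_k = 2**k*(3*k + 4)*factorial(k + 1).
Check: Δs_k = 2**k*(6*k**2 + 23*k + 24)*factorial(k + 1). ✓
s_(n+1) = 2**(n + 1)*(3*n + 7)*factorial(n + 2) and s_(0) = 4, so S(n) = 6*2**n*n*factorial(n + 2) + 14*2**n*factorial(n + 2) - 4.

S(n) = 6 \cdot 2^{n} n \left(n + 2\right)! + 14 \cdot 2^{n} \left(n + 2\right)! - 4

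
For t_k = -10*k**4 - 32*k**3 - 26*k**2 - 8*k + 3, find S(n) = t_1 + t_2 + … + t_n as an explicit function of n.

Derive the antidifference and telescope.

Ratio r(k) = (10*k**4 + 72*k**3 + 182*k**2 + 196*k + 73)/(10*k**4 + 32*k**3 + 26*k**2 + 8*k - 3).
Factor: A=1; B=1; C=k**4 + 16*k**3/5 + 13*k**2/5 + 4*k/5 - 3/10.
Set up (1)·f(k+1) − (1)·f(k) − (k**4 + 16*k**3/5 + 13*k**2/5 + 4*k/5 - 3/10) = 0.
deg f ≤ 5 (via 0,0,4).
Solving with deg f ≤ 5: f(k) = k*(2*k**4 + 3*k**3 - 4*k**2 - k - 3)/10.
Certificate R = B(k−1)f/C = k*(2*k**4 + 3*k**3 - 4*k**2 - k - 3)/(10*k**4 + 32*k**3 + 26*k**2 + 8*k - 3) gives s_k = k*(-2*k**4 - 3*k**3 + 4*k**2 + k + 3).
Check: Δs_k = -10*k**4 - 32*k**3 - 26*k**2 - 8*k + 3. ✓
s_(n+1) = -2*n**5 - 13*n**4 - 28*n**3 - 25*n**2 - 5*n + 3 and s_(1) = 3, so S(n) = n*(-2*n**4 - 13*n**3 - 28*n**2 - 25*n - 5).

S(n) = n*(-2*n**4 - 13*n**3 - 28*n**2 - 25*n - 5)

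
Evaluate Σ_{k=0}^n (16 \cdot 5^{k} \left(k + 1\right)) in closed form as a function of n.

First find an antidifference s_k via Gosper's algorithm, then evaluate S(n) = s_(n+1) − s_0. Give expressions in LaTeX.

The ratio is 5*(k + 2)/(k + 1).
So A=5 and B=1, with C=k + 1.
Set up (5)·f(k+1) − (1)·f(k) − (k + 1) = 0.
Bound: deg f ≤ 1.
Solve for f: f(k) = (4*k - 1)/16 (degree 1 ≤ 1).
Then R = B(k−1)f/C = (4*k - 1)/(16*(k + 1)), so s_k = R(k)·t_k = 5**k*(4*k - 1).
Verify: 16*5**k*(k + 1) matches t_k.
s_(n+1) = 5**(n + 1)*(4*n + 3) and s_(0) = -1, so S(n) = 20*5**n*n + 15*5**n + 1.

S(n) = 20 \cdot 5^{n} n + 15 \cdot 5^{n} + 1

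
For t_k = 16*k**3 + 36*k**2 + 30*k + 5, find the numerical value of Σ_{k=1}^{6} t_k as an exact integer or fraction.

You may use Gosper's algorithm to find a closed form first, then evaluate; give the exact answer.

Σ = 10992

t_(k+1)/t_k = (16*k**3 + 84*k**2 + 150*k + 87)/(16*k**3 + 36*k**2 + 30*k + 5).
Normal form (A,B,C) = (1, 1, k**3 + 9*k**2/4 + 15*k/8 + 5/16).
Need (1)·f(k+1) − (1)·f(k) = k**3 + 9*k**2/4 + 15*k/8 + 5/16.
Degrees (0,0,3) ⇒ d ≤ 4.
Match coefficients ⇒ f(k) = k*(4*k**3 + 4*k**2 + k - 4)/16.
R(k) = B(k−1)·f(k)/C(k) = k*(4*k**3 + 4*k**2 + k - 4)/(16*k**3 + 36*k**2 + 30*k + 5); s_k = R·t_k = k*(4*k**3 + 4*k**2 + k - 4).
s_(k+1) − s_k = 16*k**3 + 36*k**2 + 30*k + 5 = t_k.
Telescoping: Σ = s_(7) − s_(1) = 10997 − (5) = 10992.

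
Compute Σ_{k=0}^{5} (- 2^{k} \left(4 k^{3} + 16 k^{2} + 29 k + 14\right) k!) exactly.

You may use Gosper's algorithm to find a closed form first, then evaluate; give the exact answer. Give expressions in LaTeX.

The ratio is 2*(4*k**4 + 32*k**3 + 101*k**2 + 136*k + 63)/(4*k**3 + 16*k**2 + 29*k + 14).
Gosper form: A/B · C(k+1)/C(k) with A=2*k + 2, B=1, C=k**3 + 4*k**2 + 29*k/4 + 7/2.
Key eq: (2*k + 2)·f(k+1) = (1)·f(k) + (k**3 + 4*k**2 + 29*k/4 + 7/2).
From deg A=1, deg B=0, deg C=3: d=2.
Solve for f: f(k) = (2*k**2 + 3*k + 4)/4 (degree 2 ≤ 2).
R(k) = B(k−1)·f(k)/C(k) = (2*k**2 + 3*k + 4)/(4*k**3 + 16*k**2 + 29*k + 14); s_k = R·t_k = -2**k*(2*k**2 + 3*k + 4)*factorial(k).
s_(k+1) − s_k = -2**k*(4*k**3 + 16*k**2 + 29*k + 14)*factorial(k) = t_k.
Evaluate s at k=6 and k=0: -4331520 and -4; difference -4331516.

Σ = -4331516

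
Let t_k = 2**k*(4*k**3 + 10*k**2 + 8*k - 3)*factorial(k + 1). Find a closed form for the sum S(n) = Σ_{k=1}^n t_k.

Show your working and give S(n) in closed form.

S(n) = 4*2**n*n**4*factorial(n) + 16*2**n*n**3*factorial(n) + 18*2**n*n**2*factorial(n) + 2*2**n*n*factorial(n) - 4*2**n*factorial(n) + 4

Step 1: r(k) = 2*(4*k**4 + 30*k**3 + 84*k**2 + 99*k + 38)/(4*k**3 + 10*k**2 + 8*k - 3).
A = 2*k + 4, B = 1, C = k**3 + 5*k**2/2 + 2*k - 3/4.
Need (2*k + 4)·f(k+1) − (1)·f(k) = k**3 + 5*k**2/2 + 2*k - 3/4.
d = 2 from the (1,0,3) case.
Solve for f: f(k) = (2*k**2 - 2*k - 1)/4 (degree 2 ≤ 2).
R(k) = B(k−1)·f(k)/C(k) = (2*k**2 - 2*k - 1)/(4*k**3 + 10*k**2 + 8*k - 3); s_k = R·t_k = 2**k*(2*k**2 - 2*k - 1)*factorial(k + 1).
Check: Δs_k = 2**k*(4*k**3 + 10*k**2 + 8*k - 3)*factorial(k + 1). ✓
Σ_(k=1)^n t_k = s_(n+1) − s_(1) = (2**(n + 1)*(2*n**2 + 2*n - 1)*factorial(n + 2)) − (-4), i.e. 4*2**n*n**4*factorial(n) + 16*2**n*n**3*factorial(n) + 18*2**n*n**2*factorial(n) + 2*2**n*n*factorial(n) - 4*2**n*factorial(n) + 4.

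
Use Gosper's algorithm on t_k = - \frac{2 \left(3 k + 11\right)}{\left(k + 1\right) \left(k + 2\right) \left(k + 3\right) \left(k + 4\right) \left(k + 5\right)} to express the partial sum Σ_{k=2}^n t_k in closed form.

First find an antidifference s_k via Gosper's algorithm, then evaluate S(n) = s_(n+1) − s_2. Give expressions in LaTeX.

The ratio is (k + 1)*(3*k + 14)/((k + 6)*(3*k + 11)).
Normal form (A,B,C) = (k + 1, k + 6, k + 11/3).
Solve (k + 1)·f(k+1) − (k + 5)·f(k) = k + 11/3.
Degrees (1,1,1) ⇒ d ≤ 4.
Solve for f: f(k) = k*(k + 3)*(k**2 + 7*k + 14)/24 (degree 4 ≤ 4).
Then R = B(k−1)f/C = k*(k + 3)*(k + 5)*(k**2 + 7*k + 14)/(8*(3*k + 11)), so s_k = R(k)·t_k = k*(-k**2 - 7*k - 14)/(4*(k**3 + 7*k**2 + 14*k + 8)).
Verify: 2*(-3*k - 11)/(k**5 + 15*k**4 + 85*k**3 + 225*k**2 + 274*k + 120) matches t_k.
Telescope: S(n) = s_(n+1) − s_(2) = (-n**3 - 10*n**2 - 31*n - 22)/(4*(n**3 + 10*n**2 + 31*n + 30)) − (-2/9) = (-n**3 - 10*n**2 - 31*n + 42)/(36*(n**3 + 10*n**2 + 31*n + 30)).

S(n) = \frac{- n^{3} - 10 n^{2} - 31 n + 42}{36 \left(n^{3} + 10 n^{2} + 31 n + 30\right)}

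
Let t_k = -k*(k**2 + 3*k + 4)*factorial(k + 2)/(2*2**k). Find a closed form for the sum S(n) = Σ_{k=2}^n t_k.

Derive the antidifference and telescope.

S(n) = (12*2**n - n**5*factorial(n) - 8*n**4*factorial(n) - 21*n**3*factorial(n) - 16*n**2*factorial(n) + 10*n*factorial(n) + 12*factorial(n))/(2*2**n)

r(k) = (k + 1)*(k + 3)*(3*k + (k + 1)**2 + 7)/(2*k*(k**2 + 3*k + 4)) after simplifying.
Take A(k)=k/2 + 3/2, B(k)=1, C(k)=k**3 + 3*k**2 + 4*k.
Need (k/2 + 3/2)·f(k+1) − (1)·f(k) = k**3 + 3*k**2 + 4*k.
d = 2 from the (1,0,3) case.
Solve for f: f(k) = 2*(k**2 - 3) (degree 2 ≤ 2).
Get s_k = R·t_k = -(k**2 - 3)*factorial(k + 2)/2**k with R(k) = B(k−1)f(k)/C(k) = 2*(k**2 - 3)/(k*(k**2 + 3*k + 4)).
Verify: -k*(k**2 + 3*k + 4)*factorial(k + 2)/(2*2**k) matches t_k.
Telescope: S(n) = s_(n+1) − s_(2) = -2**(-n - 1)*(n**2 + 2*n - 2)*factorial(n + 3) − (-6) = (12*2**n - n**5*factorial(n) - 8*n**4*factorial(n) - 21*n**3*factorial(n) - 16*n**2*factorial(n) + 10*n*factorial(n) + 12*factorial(n))/(2*2**n).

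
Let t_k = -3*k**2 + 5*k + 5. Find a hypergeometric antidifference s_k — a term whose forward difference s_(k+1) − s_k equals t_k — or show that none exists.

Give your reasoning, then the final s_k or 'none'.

Compute t_(k+1)/t_k: get (3*k**2 + k - 7)/(3*k**2 - 5*k - 5).
So A=1 and B=1, with C=k**2 - 5*k/3 - 5/3.
Need (1)·f(k+1) − (1)·f(k) = k**2 - 5*k/3 - 5/3.
From deg A=0, deg B=0, deg C=2: d=3.
Match coefficients ⇒ f(k) = k*(k**2 - 4*k - 2)/3.
So s_k = (B(k−1)f/C)·t_k = (k*(k**2 - 4*k - 2)/(3*k**2 - 5*k - 5))·t_k = k*(-k**2 + 4*k + 2).
Check: Δs_k = -3*k**2 + 5*k + 5. ✓

s_k = k*(-k**2 + 4*k + 2)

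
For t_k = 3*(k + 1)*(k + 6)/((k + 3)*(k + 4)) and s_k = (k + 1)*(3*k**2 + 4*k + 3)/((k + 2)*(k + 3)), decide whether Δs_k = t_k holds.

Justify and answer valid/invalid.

s_(k+1) = (k + 2)*(4*k + 3*(k + 1)**2 + 7)/((k + 3)*(k + 4))
s_(k+1) − s_k = (3*k**3 + 27*k**2 + 49*k + 28)/(k**3 + 9*k**2 + 26*k + 24)
(s_(k+1) − s_k) − t_k = (-11*k - 8)/(k**3 + 9*k**2 + 26*k + 24)

Invalid: residual (-11*k - 8)/(k**3 + 9*k**2 + 26*k + 24) ≠ 0.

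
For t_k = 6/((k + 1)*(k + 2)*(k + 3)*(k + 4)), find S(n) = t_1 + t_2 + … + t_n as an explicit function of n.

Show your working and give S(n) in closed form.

Ratio r(k) = (k + 1)/(k + 5).
Factor: A=k + 1; B=k + 5; C=1.
f must satisfy (k + 1)·f(k+1) − (k + 4)·f(k) = 1.
d = 3 from the (1,1,0) case.
Solving with deg f ≤ 3: f(k) = k*(k**2 + 6*k + 11)/18.
Get s_k = R·t_k = k*(k**2 + 6*k + 11)/(3*(k + 1)*(k + 2)*(k + 3)) with R(k) = B(k−1)f(k)/C(k) = k*(k + 4)*(k**2 + 6*k + 11)/18.
Check: Δs_k = 6/(k**4 + 10*k**3 + 35*k**2 + 50*k + 24). ✓
Evaluate: s_(n+1) = (n**3 + 9*n**2 + 26*n + 18)/(3*(n**3 + 9*n**2 + 26*n + 24)); subtract s_(1) = 1/4 ⇒ S(n) = n*(n**2 + 9*n + 26)/(12*(n**3 + 9*n**2 + 26*n + 24)).

S(n) = n*(n**2 + 9*n + 26)/(12*(n**3 + 9*n**2 + 26*n + 24))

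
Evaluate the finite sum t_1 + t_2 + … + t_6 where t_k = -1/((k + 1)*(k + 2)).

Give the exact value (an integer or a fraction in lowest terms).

Σ = -3/8

t_(k+1)/t_k = (k + 1)/(k + 3).
Normal form (A,B,C) = (k + 1, k + 3, 1).
Need (k + 1)·f(k+1) − (k + 2)·f(k) = 1.
Bound: deg f ≤ 1.
Coefficient equations give f(k) = k.
R(k) = B(k−1)·f(k)/C(k) = k*(k + 2); s_k = R·t_k = -k/(k + 1).
Δs = -1/(k**2 + 3*k + 2), as required.
Telescoping: Σ = s_(7) − s_(1) = -7/8 − (-1/2) = -3/8.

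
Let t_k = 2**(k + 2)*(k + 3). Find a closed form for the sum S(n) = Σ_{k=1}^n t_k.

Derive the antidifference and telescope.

The ratio is 2*(k + 4)/(k + 3).
A = 2, B = 1, C = k + 3.
f must satisfy (2)·f(k+1) − (1)·f(k) = k + 3.
Bound: deg f ≤ 1.
Solving with deg f ≤ 1: f(k) = k + 1.
Certificate R = B(k−1)f/C = (k + 1)/(k + 3) gives s_k = 2**(k + 2)*(k + 1).
Check: Δs_k = 2**(k + 2)*(k + 3). ✓
Σ_(k=1)^n t_k = s_(n+1) − s_(1) = (2**(n + 3)*(n + 2)) − (16), i.e. 8*2**n*n + 16*2**n - 16.

S(n) = 8*2**n*n + 16*2**n - 16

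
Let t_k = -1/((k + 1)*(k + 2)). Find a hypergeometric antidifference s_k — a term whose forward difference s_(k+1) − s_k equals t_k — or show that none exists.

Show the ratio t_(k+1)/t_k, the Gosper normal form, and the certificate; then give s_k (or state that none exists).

s_k = -k/(k + 1)

The ratio is (k + 1)/(k + 3).
Normal form (A,B,C) = (k + 1, k + 3, 1).
Solve (k + 1)·f(k+1) − (k + 2)·f(k) = 1.
Degrees (1,1,0) ⇒ d ≤ 1.
Coefficient equations give f(k) = k.
So s_k = (B(k−1)f/C)·t_k = (k*(k + 2))·t_k = -k/(k + 1).
s_(k+1) − s_k = -1/(k**2 + 3*k + 2) = t_k.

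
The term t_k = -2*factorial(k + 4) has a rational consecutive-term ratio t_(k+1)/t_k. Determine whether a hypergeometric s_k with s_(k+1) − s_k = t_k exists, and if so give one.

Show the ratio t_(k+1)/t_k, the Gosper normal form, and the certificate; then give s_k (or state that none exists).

none — t_k is not Gosper-summable

r(k) = k + 5 after simplifying.
Take A(k)=k + 5, B(k)=1, C(k)=1.
f must satisfy (k + 5)·f(k+1) − (1)·f(k) = 1.
Bound: deg f ≤ -1.
deg f ≤ -1 is impossible — no certificate.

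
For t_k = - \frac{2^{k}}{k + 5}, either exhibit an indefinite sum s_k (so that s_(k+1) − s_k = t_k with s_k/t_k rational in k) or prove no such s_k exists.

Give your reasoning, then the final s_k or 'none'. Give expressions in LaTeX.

r(k) = 2*(k + 5)/(k + 6) after simplifying.
So A=2*k + 10 and B=k + 6, with C=1.
Need (2*k + 10)·f(k+1) − (k + 5)·f(k) = 1.
d = -1 from the (1,1,0) case.
deg f ≤ -1 is impossible — no certificate.

none — t_k is not Gosper-summable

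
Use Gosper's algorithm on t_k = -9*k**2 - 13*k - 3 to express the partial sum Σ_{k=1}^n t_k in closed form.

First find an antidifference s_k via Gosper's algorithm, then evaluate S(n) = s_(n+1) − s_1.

Compute t_(k+1)/t_k: get (9*k**2 + 31*k + 25)/(9*k**2 + 13*k + 3).
Gosper form: A/B · C(k+1)/C(k) with A=1, B=1, C=k**2 + 13*k/9 + 1/3.
Set up (1)·f(k+1) − (1)·f(k) − (k**2 + 13*k/9 + 1/3) = 0.
deg f ≤ 3 (via 0,0,2).
Solving with deg f ≤ 3: f(k) = k*(3*k**2 + 2*k - 2)/9.
R(k) = B(k−1)·f(k)/C(k) = k*(3*k**2 + 2*k - 2)/(9*k**2 + 13*k + 3); s_k = R·t_k = k*(-3*k**2 - 2*k + 2).
s_(k+1) − s_k = -9*k**2 - 13*k - 3 = t_k.
Evaluate: s_(n+1) = -3*n**3 - 11*n**2 - 11*n - 3; subtract s_(1) = -3 ⇒ S(n) = n*(-3*n**2 - 11*n - 11).

S(n) = n*(-3*n**2 - 11*n - 11)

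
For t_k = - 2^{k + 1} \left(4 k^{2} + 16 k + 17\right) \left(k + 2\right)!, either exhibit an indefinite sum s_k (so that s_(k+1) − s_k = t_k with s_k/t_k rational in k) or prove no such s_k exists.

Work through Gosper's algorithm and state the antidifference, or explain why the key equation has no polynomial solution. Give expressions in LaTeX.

r(k) = 2*(4*k**3 + 36*k**2 + 109*k + 111)/(4*k**2 + 16*k + 17) after simplifying.
Take A(k)=2*k + 6, B(k)=1, C(k)=k**2 + 4*k + 17/4.
Solve (2*k + 6)·f(k+1) − (1)·f(k) = k**2 + 4*k + 17/4.
deg f ≤ 1 (via 1,0,2).
Match coefficients ⇒ f(k) = (2*k + 1)/4.
So s_k = (B(k−1)f/C)·t_k = ((2*k + 1)/(4*k**2 + 16*k + 17))·t_k = -2**(k + 1)*(2*k + 1)*factorial(k + 2).
s_(k+1) − s_k = -2**(k + 1)*(4*k**2 + 16*k + 17)*factorial(k + 2) = t_k.

s_k = - 2^{k + 1} \left(2 k + 1\right) \left(k + 2\right)!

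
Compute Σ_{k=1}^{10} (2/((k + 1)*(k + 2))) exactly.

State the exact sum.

Σ = 5/6

Step 1: r(k) = (k + 1)/(k + 3).
Gosper form: A/B · C(k+1)/C(k) with A=k + 1, B=k + 3, C=1.
Set up (k + 1)·f(k+1) − (k + 2)·f(k) − (1) = 0.
deg f ≤ 1 (via 1,1,0).
A polynomial solution: f(k) = k.
So s_k = (B(k−1)f/C)·t_k = (k*(k + 2))·t_k = 2*k/(k + 1).
Check: Δs_k = 2/(k**2 + 3*k + 2). ✓
Evaluate s at k=11 and k=1: 11/6 and 1; difference 5/6.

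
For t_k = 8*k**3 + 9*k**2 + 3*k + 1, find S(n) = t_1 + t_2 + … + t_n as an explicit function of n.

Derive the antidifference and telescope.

Compute t_(k+1)/t_k: get (8*k**3 + 33*k**2 + 45*k + 21)/(8*k**3 + 9*k**2 + 3*k + 1).
Gosper form: A/B · C(k+1)/C(k) with A=1, B=1, C=k**3 + 9*k**2/8 + 3*k/8 + 1/8.
f must satisfy (1)·f(k+1) − (1)·f(k) = k**3 + 9*k**2/8 + 3*k/8 + 1/8.
Degrees (0,0,3) ⇒ d ≤ 4.
Match coefficients ⇒ f(k) = k*(2*k**3 - k**2 - k + 1)/8.
Certificate R = B(k−1)f/C = k*(2*k**3 - k**2 - k + 1)/(8*k**3 + 9*k**2 + 3*k + 1) gives s_k = k*(2*k**3 - k**2 - k + 1).
Verify: 8*k**3 + 9*k**2 + 3*k + 1 matches t_k.
Telescope: S(n) = s_(n+1) − s_(1) = 2*n**4 + 7*n**3 + 8*n**2 + 4*n + 1 − (1) = n*(2*n**3 + 7*n**2 + 8*n + 4).

S(n) = n*(2*n**3 + 7*n**2 + 8*n + 4)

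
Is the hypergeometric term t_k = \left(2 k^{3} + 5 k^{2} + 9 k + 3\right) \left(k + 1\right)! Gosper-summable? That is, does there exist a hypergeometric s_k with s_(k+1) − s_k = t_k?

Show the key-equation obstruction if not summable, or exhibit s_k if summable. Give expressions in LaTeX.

Yes. s_k = \left(2 k^{2} - k + 1\right) \left(k + 1\right)!.

t_(k+1)/t_k = (2*k**4 + 15*k**3 + 47*k**2 + 69*k + 38)/(2*k**3 + 5*k**2 + 9*k + 3).
Gosper form: A/B · C(k+1)/C(k) with A=k + 2, B=1, C=k**3 + 5*k**2/2 + 9*k/2 + 3/2.
Set up (k + 2)·f(k+1) − (1)·f(k) − (k**3 + 5*k**2/2 + 9*k/2 + 3/2) = 0.
d = 2 from the (1,0,3) case.
Coefficient equations give f(k) = (2*k**2 - k + 1)/2.
R(k) = B(k−1)·f(k)/C(k) = (2*k**2 - k + 1)/(2*k**3 + 5*k**2 + 9*k + 3); s_k = R·t_k = (2*k**2 - k + 1)*factorial(k + 1).
Verify: (2*k**3 + 5*k**2 + 9*k + 3)*factorial(k + 1) matches t_k.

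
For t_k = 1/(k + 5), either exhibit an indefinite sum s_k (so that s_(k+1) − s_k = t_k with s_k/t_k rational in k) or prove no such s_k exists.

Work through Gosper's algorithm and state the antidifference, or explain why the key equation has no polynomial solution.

r(k) = (k + 5)/(k + 6) after simplifying.
So A=k + 5 and B=k + 6, with C=1.
f must satisfy (k + 5)·f(k+1) − (k + 5)·f(k) = 1.
From deg A=1, deg B=1, deg C=0: d=0.
f = c0 ⇒ A·f(k+1) − B(k−1)·f(k) − C = -1. The system {-1 = 0} is inconsistent; no antidifference.

no hypergeometric antidifference exists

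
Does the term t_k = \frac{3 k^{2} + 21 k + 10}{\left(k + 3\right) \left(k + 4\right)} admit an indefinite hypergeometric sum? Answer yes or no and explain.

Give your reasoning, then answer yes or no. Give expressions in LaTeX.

Compute t_(k+1)/t_k: get (k + 3)*(21*k + 3*(k + 1)**2 + 31)/((k + 5)*(3*k**2 + 21*k + 10)).
So A=k + 3 and B=k + 5, with C=k**2 + 7*k + 10/3.
Solve (k + 3)·f(k+1) − (k + 4)·f(k) = k**2 + 7*k + 10/3.
d = 2 from the (1,1,2) case.
Match coefficients ⇒ f(k) = k*(9*k + 1)/9.
Get s_k = R·t_k = k*(9*k + 1)/(3*(k + 3)) with R(k) = B(k−1)f(k)/C(k) = k*(k + 4)*(9*k + 1)/(3*(3*k**2 + 21*k + 10)).
Verify: (3*k**2 + 21*k + 10)/(k**2 + 7*k + 12) matches t_k.

Yes. s_k = \frac{k \left(9 k + 1\right)}{3 \left(k + 3\right)}.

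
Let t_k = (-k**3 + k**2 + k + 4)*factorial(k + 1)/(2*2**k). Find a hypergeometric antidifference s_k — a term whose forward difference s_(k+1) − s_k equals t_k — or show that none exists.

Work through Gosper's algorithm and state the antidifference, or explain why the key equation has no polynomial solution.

s_k = (-k**2 + 3*k + 3)*factorial(k + 1)/2**k

Step 1: r(k) = (k + 2)*(k - (k + 1)**3 + (k + 1)**2 + 5)/(2*(-k**3 + k**2 + k + 4)).
So A=k/2 + 1 and B=1, with C=k**3 - k**2 - k - 4.
Solve (k/2 + 1)·f(k+1) − (1)·f(k) = k**3 - k**2 - k - 4.
From deg A=1, deg B=0, deg C=3: d=2.
Coefficient equations give f(k) = 2*(k**2 - 3*k - 3).
Get s_k = R·t_k = (-k**2 + 3*k + 3)*factorial(k + 1)/2**k with R(k) = B(k−1)f(k)/C(k) = 2*(k**2 - 3*k - 3)/(k**3 - k**2 - k - 4).
s_(k+1) − s_k = (-k**3 + k**2 + k + 4)*factorial(k + 1)/(2*2**k) = t_k.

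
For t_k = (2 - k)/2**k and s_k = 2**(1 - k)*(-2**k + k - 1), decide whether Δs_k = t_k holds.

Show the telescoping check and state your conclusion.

valid (s_(k+1) − s_k reduces to t_k)

s_(k+1) = -2 + k/2**k
s_(k+1) − s_k = (2 - k)/2**k
(s_(k+1) − s_k) − t_k = 0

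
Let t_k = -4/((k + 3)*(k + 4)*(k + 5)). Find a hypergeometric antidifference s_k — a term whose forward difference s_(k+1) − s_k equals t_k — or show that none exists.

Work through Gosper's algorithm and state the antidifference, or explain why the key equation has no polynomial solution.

t_(k+1)/t_k = (k + 3)/(k + 6).
Factor: A=k + 3; B=k + 6; C=1.
Solve (k + 3)·f(k+1) − (k + 5)·f(k) = 1.
Bound: deg f ≤ 2.
Match coefficients ⇒ f(k) = k*(k + 7)/24.
Certificate R = B(k−1)f/C = k*(k + 5)*(k + 7)/24 gives s_k = k*(-k - 7)/(6*(k + 3)*(k + 4)).
Check: Δs_k = -4/(k**3 + 12*k**2 + 47*k + 60). ✓

s_k = k*(-k - 7)/(6*(k + 3)*(k + 4))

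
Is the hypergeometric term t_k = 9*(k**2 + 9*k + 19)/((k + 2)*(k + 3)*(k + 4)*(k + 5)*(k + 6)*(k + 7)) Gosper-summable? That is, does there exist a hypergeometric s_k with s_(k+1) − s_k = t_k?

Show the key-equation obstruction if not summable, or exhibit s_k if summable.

Yes. s_k = k*(k**2 + 12*k + 44)/(16*(k**3 + 12*k**2 + 44*k + 48)).

Compute t_(k+1)/t_k: get (k + 2)*(9*k + (k + 1)**2 + 28)/((k + 8)*(k**2 + 9*k + 19)).
A = k + 2, B = k + 8, C = k**2 + 9*k + 19.
Solve (k + 2)·f(k+1) − (k + 7)·f(k) = k**2 + 9*k + 19.
From deg A=1, deg B=1, deg C=2: d=5.
Solving with deg f ≤ 5: f(k) = k*(k + 3)*(k + 5)*(k**2 + 12*k + 44)/144.
Certificate R = B(k−1)f/C = k*(k + 3)*(k + 5)*(k + 7)*(k**2 + 12*k + 44)/(144*(k**2 + 9*k + 19)) gives s_k = k*(k**2 + 12*k + 44)/(16*(k**3 + 12*k**2 + 44*k + 48)).
Δs = 9*(k**2 + 9*k + 19)/(k**6 + 27*k**5 + 295*k**4 + 1665*k**3 + 5104*k**2 + 8028*k + 5040), as required.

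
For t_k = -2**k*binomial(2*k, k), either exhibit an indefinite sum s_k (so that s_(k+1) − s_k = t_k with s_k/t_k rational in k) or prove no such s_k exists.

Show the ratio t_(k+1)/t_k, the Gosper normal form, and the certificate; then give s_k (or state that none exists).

Compute t_(k+1)/t_k: get 4*(2*k + 1)/(k + 1).
Normal form (A,B,C) = (8*k + 4, k + 1, 1).
f must satisfy (8*k + 4)·f(k+1) − (k)·f(k) = 1.
Bound: deg f ≤ -1.
Negative degree bound (-1): no f exists, t_k not Gosper-summable.

none (Gosper's algorithm certifies no s_k)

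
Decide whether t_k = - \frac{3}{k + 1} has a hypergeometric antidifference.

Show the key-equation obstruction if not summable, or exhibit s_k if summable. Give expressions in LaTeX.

r(k) = (k + 1)/(k + 2) after simplifying.
A = k + 1, B = k + 2, C = 1.
Key eq: (k + 1)·f(k+1) = (k + 1)·f(k) + (1).
Degrees (1,1,0) ⇒ d ≤ 0.
Write f(k) = c0. Then LHS − RHS = -1, requiring -1 = 0: contradictory. No certificate.

No — key equation has no polynomial f.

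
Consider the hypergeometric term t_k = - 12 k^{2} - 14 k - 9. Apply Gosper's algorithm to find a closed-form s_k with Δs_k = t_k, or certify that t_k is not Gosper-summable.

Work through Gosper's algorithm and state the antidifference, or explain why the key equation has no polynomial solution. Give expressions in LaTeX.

Step 1: r(k) = (12*k**2 + 38*k + 35)/(12*k**2 + 14*k + 9).
Normal form (A,B,C) = (1, 1, k**2 + 7*k/6 + 3/4).
Set up (1)·f(k+1) − (1)·f(k) − (k**2 + 7*k/6 + 3/4) = 0.
Degrees (0,0,2) ⇒ d ≤ 3.
Coefficient equations give f(k) = k*(4*k**2 + k + 4)/12.
Then R = B(k−1)f/C = k*(4*k**2 + k + 4)/(12*k**2 + 14*k + 9), so s_k = R(k)·t_k = k*(-4*k**2 - k - 4).
s_(k+1) − s_k = -12*k**2 - 14*k - 9 = t_k.

s_k = k \left(- 4 k^{2} - k - 4\right)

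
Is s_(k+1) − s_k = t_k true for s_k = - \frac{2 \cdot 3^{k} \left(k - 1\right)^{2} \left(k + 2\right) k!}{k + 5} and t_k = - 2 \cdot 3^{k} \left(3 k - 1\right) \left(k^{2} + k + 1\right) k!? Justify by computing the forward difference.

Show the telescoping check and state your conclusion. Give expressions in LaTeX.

s_(k+1) = -6*3**k*k**2*(k + 3)*factorial(k + 1)/(k + 6)
s_(k+1) − s_k = -2*3**k*(3*k**5 + 26*k**4 + 63*k**3 + 48*k**2 + 16*k - 12)*factorial(k)/((k + 5)*(k + 6))
(s_(k+1) − s_k) − t_k = 6*3**k*(3*k**4 + 17*k**3 + 11*k**2 + 11*k - 6)*factorial(k)/((k + 5)*(k + 6))

Invalid: residual \frac{6 \cdot 3^{k} \left(3 k^{4} + 17 k^{3} + 11 k^{2} + 11 k - 6\right) k!}{\left(k + 5\right) \left(k + 6\right)} ≠ 0.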